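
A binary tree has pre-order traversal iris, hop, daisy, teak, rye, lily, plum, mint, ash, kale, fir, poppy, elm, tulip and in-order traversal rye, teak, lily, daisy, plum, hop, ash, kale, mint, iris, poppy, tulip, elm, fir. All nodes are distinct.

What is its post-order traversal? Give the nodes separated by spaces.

The first element of pre-order is the root; it splits in-order into left and right subtrees.
Root iris: left subtree has 9 nodes {rye, teak, lily, daisy, plum, hop, ash, kale, mint}, right has 4 {poppy, tulip, elm, fir}.
  Root hop: left subtree has 5 nodes {rye, teak, lily, daisy, plum}, right has 3 {ash, kale, mint}.
    Root daisy: left subtree has 3 nodes {rye, teak, lily}, right has 1 {plum}.
      Root teak: left subtree has 1 node {rye}, right has 1 {lily}.
    Root mint: left subtree has 2 nodes {ash, kale}, right has 0 { }.
      Root ash: left subtree has 0 nodes { }, right has 1 {kale}.
  Root fir: left subtree has 3 nodes {poppy, tulip, elm}, right has 0 { }.
    Root poppy: left subtree has 0 nodes { }, right has 2 {tulip, elm}.
      Root elm: left subtree has 1 node {tulip}, right has 0 { }.

rye lily teak plum daisy kale ash mint hop tulip elm poppy fir iris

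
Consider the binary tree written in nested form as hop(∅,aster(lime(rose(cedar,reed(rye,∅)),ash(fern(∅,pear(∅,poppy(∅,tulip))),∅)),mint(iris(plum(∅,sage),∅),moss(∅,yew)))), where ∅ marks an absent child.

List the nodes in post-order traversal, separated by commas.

Post-order visits the left subtree, then the right subtree, then the node.
At hop: no left child.
At hop: go right to aster.
  At aster: go left to lime.
    At lime: go left to rose.
      At rose: go left to cedar.
        cedar is a leaf — visit cedar.
      At rose: go right to reed.
        At reed: go left to rye.
          rye is a leaf — visit rye.
        At reed: no right child.
        Visit reed.
      Visit rose.
    At lime: go right to ash.
      At ash: go left to fern.
        At fern: no left child.
        At fern: go right to pear.
          At pear: no left child.
          At pear: go right to poppy.
            At poppy: no left child.
            At poppy: go right to tulip.
              tulip is a leaf — visit tulip.
            Visit poppy.
          Visit pear.
        Visit fern.
      At ash: no right child.
      Visit ash.
    Visit lime.
  At aster: go right to mint.
    At mint: go left to iris.
      At iris: go left to plum.
        At plum: no left child.
        At plum: go right to sage.
          sage is a leaf — visit sage.
        Visit plum.
      At iris: no right child.
      Visit iris.
    At mint: go right to moss.
      At moss: no left child.
      At moss: go right to yew.
        yew is a leaf — visit yew.
      Visit moss.
    Visit mint.
  Visit aster.
Visit hop.

cedar, rye, reed, rose, tulip, poppy, pear, fern, ash, lime, sage, plum, iris, yew, moss, mint, aster, hop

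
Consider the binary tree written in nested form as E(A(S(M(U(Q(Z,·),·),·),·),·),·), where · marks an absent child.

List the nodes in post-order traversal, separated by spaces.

Z Q U M S A E

Post-order visits the left subtree, then the right subtree, then the node.
At E: go left to A.
  At A: go left to S.
    At S: go left to M.
      At M: go left to U.
        At U: go left to Q.
          At Q: go left to Z.
            Z is a leaf — visit Z.
          At Q: no right child.
          Visit Q.
        At U: no right child.
        Visit U.
      At M: no right child.
      Visit M.
    At S: no right child.
    Visit S.
  At A: no right child.
  Visit A.
At E: no right child.
Visit E.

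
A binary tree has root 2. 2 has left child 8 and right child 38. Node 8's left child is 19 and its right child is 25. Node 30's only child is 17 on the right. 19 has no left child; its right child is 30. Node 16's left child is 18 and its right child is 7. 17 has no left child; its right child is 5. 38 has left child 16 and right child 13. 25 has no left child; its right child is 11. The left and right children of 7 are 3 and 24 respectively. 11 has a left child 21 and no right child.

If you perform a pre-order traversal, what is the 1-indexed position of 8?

Pre-order visits the node, then its left subtree, then its right subtree.
Visit 2.
At 2: go left to 8.
  Visit 8.
  At 8: go left to 19.
    Visit 19.
    At 19: no left child.
    At 19: go right to 30.
      Visit 30.
      At 30: no left child.
      At 30: go right to 17.
        Visit 17.
        At 17: no left child.
        At 17: go right to 5.
          5 is a leaf — visit 5.
  At 8: go right to 25.
    Visit 25.
    At 25: no left child.
    At 25: go right to 11.
      Visit 11.
      At 11: go left to 21.
        21 is a leaf — visit 21.
      At 11: no right child.
At 2: go right to 38.
  Visit 38.
  At 38: go left to 16.
    Visit 16.
    At 16: go left to 18.
      18 is a leaf — visit 18.
    At 16: go right to 7.
      Visit 7.
      At 7: go left to 3.
        3 is a leaf — visit 3.
      At 7: go right to 24.
        24 is a leaf — visit 24.
  At 38: go right to 13.
    13 is a leaf — visit 13.
Full pre-order sequence: 2, 8, 19, 30, 17, 5, 25, 11, 21, 38, 16, 18, 7, 3, 24, 13.

2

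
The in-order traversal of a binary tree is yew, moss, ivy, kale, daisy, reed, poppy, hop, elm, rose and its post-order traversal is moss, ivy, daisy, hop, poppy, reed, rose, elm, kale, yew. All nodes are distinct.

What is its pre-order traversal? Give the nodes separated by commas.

The last element of post-order is the root; it splits in-order into left and right subtrees.
Root yew: left subtree has 0 nodes { }, right has 9 {moss, ivy, kale, daisy, reed, poppy, hop, elm, rose}.
  Root kale: left subtree has 2 nodes {moss, ivy}, right has 6 {daisy, reed, poppy, hop, elm, rose}.
    Root ivy: left subtree has 1 node {moss}, right has 0 { }.
    Root elm: left subtree has 4 nodes {daisy, reed, poppy, hop}, right has 1 {rose}.
      Root reed: left subtree has 1 node {daisy}, right has 2 {poppy, hop}.
        Root poppy: left subtree has 0 nodes { }, right has 1 {hop}.

yew, kale, ivy, moss, elm, reed, daisy, poppy, hop, rose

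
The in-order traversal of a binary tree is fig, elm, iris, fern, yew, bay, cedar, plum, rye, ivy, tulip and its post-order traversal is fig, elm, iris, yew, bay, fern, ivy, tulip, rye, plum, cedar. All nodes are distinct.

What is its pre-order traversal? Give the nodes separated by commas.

The last element of post-order is the root; it splits in-order into left and right subtrees.
Root cedar: left subtree has 6 nodes {fig, elm, iris, fern, yew, bay}, right has 4 {plum, rye, ivy, tulip}.
  Root fern: left subtree has 3 nodes {fig, elm, iris}, right has 2 {yew, bay}.
    Root iris: left subtree has 2 nodes {fig, elm}, right has 0 { }.
      Root elm: left subtree has 1 node {fig}, right has 0 { }.
    Root bay: left subtree has 1 node {yew}, right has 0 { }.
  Root plum: left subtree has 0 nodes { }, right has 3 {rye, ivy, tulip}.
    Root rye: left subtree has 0 nodes { }, right has 2 {ivy, tulip}.
      Root tulip: left subtree has 1 node {ivy}, right has 0 { }.

cedar, fern, iris, elm, fig, bay, yew, plum, rye, tulip, ivy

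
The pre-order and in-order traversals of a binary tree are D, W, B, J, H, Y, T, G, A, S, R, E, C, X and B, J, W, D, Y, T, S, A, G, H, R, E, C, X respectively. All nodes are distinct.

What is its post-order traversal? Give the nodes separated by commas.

The first element of pre-order is the root; it splits in-order into left and right subtrees.
Root D: left subtree has 3 nodes {B, J, W}, right has 10 {Y, T, S, A, G, H, R, E, C, X}.
  Root W: left subtree has 2 nodes {B, J}, right has 0 { }.
    Root B: left subtree has 0 nodes { }, right has 1 {J}.
  Root H: left subtree has 5 nodes {Y, T, S, A, G}, right has 4 {R, E, C, X}.
    Root Y: left subtree has 0 nodes { }, right has 4 {T, S, A, G}.
      Root T: left subtree has 0 nodes { }, right has 3 {S, A, G}.
        Root G: left subtree has 2 nodes {S, A}, right has 0 { }.
          Root A: left subtree has 1 node {S}, right has 0 { }.
    Root R: left subtree has 0 nodes { }, right has 3 {E, C, X}.
      Root E: left subtree has 0 nodes { }, right has 2 {C, X}.
        Root C: left subtree has 0 nodes { }, right has 1 {X}.

J, B, W, S, A, G, T, Y, X, C, E, R, H, D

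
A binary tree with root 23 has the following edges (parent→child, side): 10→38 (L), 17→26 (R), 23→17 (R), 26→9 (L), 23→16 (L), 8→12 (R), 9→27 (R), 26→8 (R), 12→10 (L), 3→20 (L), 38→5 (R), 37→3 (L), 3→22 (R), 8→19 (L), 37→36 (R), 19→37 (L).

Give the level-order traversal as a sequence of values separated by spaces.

Level-order visits nodes level by level from the root, left to right within each level.
Level 0: 23
Level 1: 16, 17
Level 2: 26
Level 3: 9, 8
Level 4: 27, 19, 12
Level 5: 37, 10
Level 6: 3, 36, 38
Level 7: 20, 22, 5

23 16 17 26 9 8 27 19 12 37 10 3 36 38 20 22 5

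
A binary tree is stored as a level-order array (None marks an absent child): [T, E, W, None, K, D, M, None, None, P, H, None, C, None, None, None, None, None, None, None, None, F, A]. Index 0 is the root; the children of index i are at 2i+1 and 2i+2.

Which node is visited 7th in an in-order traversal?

In-order visits the left subtree, then the node, then the right subtree.
At T: go left to E.
  At E: no left child.
  Visit E.
  At E: go right to K.
    At K: go left to P.
      P is a leaf — visit P.
    Visit K.
    At K: go right to H.
      At H: go left to F.
        F is a leaf — visit F.
      Visit H.
      At H: go right to A.
        A is a leaf — visit A.
Visit T.
At T: go right to W.
  At W: go left to D.
    At D: no left child.
    Visit D.
    At D: go right to C.
      C is a leaf — visit C.
  Visit W.
  At W: go right to M.
    M is a leaf — visit M.
Full in-order sequence: E, P, K, F, H, A, T, D, C, W, M.

T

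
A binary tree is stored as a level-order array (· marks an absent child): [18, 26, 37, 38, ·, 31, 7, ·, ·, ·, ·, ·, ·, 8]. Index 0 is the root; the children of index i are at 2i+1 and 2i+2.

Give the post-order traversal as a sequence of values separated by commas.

38, 26, 31, 8, 7, 37, 18

Post-order visits the left subtree, then the right subtree, then the node.
At 18: go left to 26.
  At 26: go left to 38.
    38 is a leaf — visit 38.
  At 26: no right child.
  Visit 26.
At 18: go right to 37.
  At 37: go left to 31.
    31 is a leaf — visit 31.
  At 37: go right to 7.
    At 7: go left to 8.
      8 is a leaf — visit 8.
    At 7: no right child.
    Visit 7.
  Visit 37.
Visit 18.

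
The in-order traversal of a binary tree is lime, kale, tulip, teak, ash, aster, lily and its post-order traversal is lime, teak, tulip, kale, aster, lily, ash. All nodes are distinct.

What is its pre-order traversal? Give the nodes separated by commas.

The last element of post-order is the root; it splits in-order into left and right subtrees.
Root ash: left subtree has 4 nodes {lime, kale, tulip, teak}, right has 2 {aster, lily}.
  Root kale: left subtree has 1 node {lime}, right has 2 {tulip, teak}.
    Root tulip: left subtree has 0 nodes { }, right has 1 {teak}.
  Root lily: left subtree has 1 node {aster}, right has 0 { }.

ash, kale, lime, tulip, teak, lily, aster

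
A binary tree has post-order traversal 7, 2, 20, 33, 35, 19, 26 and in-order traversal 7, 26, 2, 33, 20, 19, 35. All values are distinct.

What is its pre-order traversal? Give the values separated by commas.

26, 7, 19, 33, 2, 20, 35

The last element of post-order is the root; it splits in-order into left and right subtrees.
Root 26: left subtree has 1 node {7}, right has 5 {2, 33, 20, 19, 35}.
  Root 19: left subtree has 3 nodes {2, 33, 20}, right has 1 {35}.
    Root 33: left subtree has 1 node {2}, right has 1 {20}.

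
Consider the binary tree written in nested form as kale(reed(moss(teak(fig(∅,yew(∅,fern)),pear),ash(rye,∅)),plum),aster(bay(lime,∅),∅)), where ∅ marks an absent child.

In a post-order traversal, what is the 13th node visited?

Post-order visits the left subtree, then the right subtree, then the node.
At kale: go left to reed.
  At reed: go left to moss.
    At moss: go left to teak.
      At teak: go left to fig.
        At fig: no left child.
        At fig: go right to yew.
          At yew: no left child.
          At yew: go right to fern.
            fern is a leaf — visit fern.
          Visit yew.
        Visit fig.
      At teak: go right to pear.
        pear is a leaf — visit pear.
      Visit teak.
    At moss: go right to ash.
      At ash: go left to rye.
        rye is a leaf — visit rye.
      At ash: no right child.
      Visit ash.
    Visit moss.
  At reed: go right to plum.
    plum is a leaf — visit plum.
  Visit reed.
At kale: go right to aster.
  At aster: go left to bay.
    At bay: go left to lime.
      lime is a leaf — visit lime.
    At bay: no right child.
    Visit bay.
  At aster: no right child.
  Visit aster.
Visit kale.
Full post-order sequence: fern, yew, fig, pear, teak, rye, ash, moss, plum, reed, lime, bay, aster, kale.

aster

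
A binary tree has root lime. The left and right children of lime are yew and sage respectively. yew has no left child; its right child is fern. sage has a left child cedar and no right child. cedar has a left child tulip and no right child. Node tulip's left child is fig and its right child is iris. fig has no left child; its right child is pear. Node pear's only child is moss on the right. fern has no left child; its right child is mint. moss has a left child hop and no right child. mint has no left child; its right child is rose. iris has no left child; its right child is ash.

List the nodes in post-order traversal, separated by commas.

Post-order visits the left subtree, then the right subtree, then the node.
At lime: go left to yew.
  At yew: no left child.
  At yew: go right to fern.
    At fern: no left child.
    At fern: go right to mint.
      At mint: no left child.
      At mint: go right to rose.
        rose is a leaf — visit rose.
      Visit mint.
    Visit fern.
  Visit yew.
At lime: go right to sage.
  At sage: go left to cedar.
    At cedar: go left to tulip.
      At tulip: go left to fig.
        At fig: no left child.
        At fig: go right to pear.
          At pear: no left child.
          At pear: go right to moss.
            At moss: go left to hop.
              hop is a leaf — visit hop.
            At moss: no right child.
            Visit moss.
          Visit pear.
        Visit fig.
      At tulip: go right to iris.
        At iris: no left child.
        At iris: go right to ash.
          ash is a leaf — visit ash.
        Visit iris.
      Visit tulip.
    At cedar: no right child.
    Visit cedar.
  At sage: no right child.
  Visit sage.
Visit lime.

rose, mint, fern, yew, hop, moss, pear, fig, ash, iris, tulip, cedar, sage, lime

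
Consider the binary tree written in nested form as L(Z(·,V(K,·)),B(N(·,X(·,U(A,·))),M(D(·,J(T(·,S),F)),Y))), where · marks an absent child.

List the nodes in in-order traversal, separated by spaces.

In-order visits the left subtree, then the node, then the right subtree.
At L: go left to Z.
  At Z: no left child.
  Visit Z.
  At Z: go right to V.
    At V: go left to K.
      K is a leaf — visit K.
    Visit V.
    At V: no right child.
Visit L.
At L: go right to B.
  At B: go left to N.
    At N: no left child.
    Visit N.
    At N: go right to X.
      At X: no left child.
      Visit X.
      At X: go right to U.
        At U: go left to A.
          A is a leaf — visit A.
        Visit U.
        At U: no right child.
  Visit B.
  At B: go right to M.
    At M: go left to D.
      At D: no left child.
      Visit D.
      At D: go right to J.
        At J: go left to T.
          At T: no left child.
          Visit T.
          At T: go right to S.
            S is a leaf — visit S.
        Visit J.
        At J: go right to F.
          F is a leaf — visit F.
    Visit M.
    At M: go right to Y.
      Y is a leaf — visit Y.

Z K V L N X A U B D T S J F M Y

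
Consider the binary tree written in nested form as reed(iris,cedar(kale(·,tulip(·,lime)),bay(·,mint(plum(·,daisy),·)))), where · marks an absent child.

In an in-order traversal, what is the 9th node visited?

In-order visits the left subtree, then the node, then the right subtree.
At reed: go left to iris.
  iris is a leaf — visit iris.
Visit reed.
At reed: go right to cedar.
  At cedar: go left to kale.
    At kale: no left child.
    Visit kale.
    At kale: go right to tulip.
      At tulip: no left child.
      Visit tulip.
      At tulip: go right to lime.
        lime is a leaf — visit lime.
  Visit cedar.
  At cedar: go right to bay.
    At bay: no left child.
    Visit bay.
    At bay: go right to mint.
      At mint: go left to plum.
        At plum: no left child.
        Visit plum.
        At plum: go right to daisy.
          daisy is a leaf — visit daisy.
      Visit mint.
      At mint: no right child.
Full in-order sequence: iris, reed, kale, tulip, lime, cedar, bay, plum, daisy, mint.

daisy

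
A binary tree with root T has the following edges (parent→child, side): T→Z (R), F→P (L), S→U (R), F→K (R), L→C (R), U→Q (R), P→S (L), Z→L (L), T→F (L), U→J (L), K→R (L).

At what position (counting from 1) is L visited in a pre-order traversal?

Pre-order visits the node, then its left subtree, then its right subtree.
Visit T.
At T: go left to F.
  Visit F.
  At F: go left to P.
    Visit P.
    At P: go left to S.
      Visit S.
      At S: no left child.
      At S: go right to U.
        Visit U.
        At U: go left to J.
          J is a leaf — visit J.
        At U: go right to Q.
          Q is a leaf — visit Q.
    At P: no right child.
  At F: go right to K.
    Visit K.
    At K: go left to R.
      R is a leaf — visit R.
    At K: no right child.
At T: go right to Z.
  Visit Z.
  At Z: go left to L.
    Visit L.
    At L: no left child.
    At L: go right to C.
      C is a leaf — visit C.
  At Z: no right child.
Full pre-order sequence: T, F, P, S, U, J, Q, K, R, Z, L, C.

11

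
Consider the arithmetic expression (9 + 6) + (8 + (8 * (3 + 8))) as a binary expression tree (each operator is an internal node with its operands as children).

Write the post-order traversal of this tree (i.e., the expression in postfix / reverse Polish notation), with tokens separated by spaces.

Post-order on an expression tree gives postfix notation: for each operator, emit left operand, right operand, then the operator.

9 6 + 8 8 3 8 + * + +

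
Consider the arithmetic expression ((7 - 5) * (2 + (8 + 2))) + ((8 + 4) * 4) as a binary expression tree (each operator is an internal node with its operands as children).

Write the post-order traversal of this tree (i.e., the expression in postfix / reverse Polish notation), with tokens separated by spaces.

7 5 - 2 8 2 + + * 8 4 + 4 * +

Post-order on an expression tree gives postfix notation: for each operator, emit left operand, right operand, then the operator.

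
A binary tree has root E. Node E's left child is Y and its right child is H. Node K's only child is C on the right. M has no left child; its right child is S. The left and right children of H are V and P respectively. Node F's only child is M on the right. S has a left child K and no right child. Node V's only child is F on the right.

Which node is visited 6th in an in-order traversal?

K

In-order visits the left subtree, then the node, then the right subtree.
At E: go left to Y.
  Y is a leaf — visit Y.
Visit E.
At E: go right to H.
  At H: go left to V.
    At V: no left child.
    Visit V.
    At V: go right to F.
      At F: no left child.
      Visit F.
      At F: go right to M.
        At M: no left child.
        Visit M.
        At M: go right to S.
          At S: go left to K.
            At K: no left child.
            Visit K.
            At K: go right to C.
              C is a leaf — visit C.
          Visit S.
          At S: no right child.
  Visit H.
  At H: go right to P.
    P is a leaf — visit P.
Full in-order sequence: Y, E, V, F, M, K, C, S, H, P.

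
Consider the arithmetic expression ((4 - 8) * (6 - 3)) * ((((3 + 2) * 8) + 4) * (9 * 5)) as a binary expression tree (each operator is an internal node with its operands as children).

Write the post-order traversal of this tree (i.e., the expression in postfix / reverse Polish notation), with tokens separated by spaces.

4 8 - 6 3 - * 3 2 + 8 * 4 + 9 5 * * *

Post-order on an expression tree gives postfix notation: for each operator, emit left operand, right operand, then the operator.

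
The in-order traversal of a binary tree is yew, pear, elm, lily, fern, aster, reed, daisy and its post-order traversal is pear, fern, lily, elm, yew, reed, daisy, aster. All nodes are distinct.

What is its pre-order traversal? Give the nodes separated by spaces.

aster yew elm pear lily fern daisy reed

The last element of post-order is the root; it splits in-order into left and right subtrees.
Root aster: left subtree has 5 nodes {yew, pear, elm, lily, fern}, right has 2 {reed, daisy}.
  Root yew: left subtree has 0 nodes { }, right has 4 {pear, elm, lily, fern}.
    Root elm: left subtree has 1 node {pear}, right has 2 {lily, fern}.
      Root lily: left subtree has 0 nodes { }, right has 1 {fern}.
  Root daisy: left subtree has 1 node {reed}, right has 0 { }.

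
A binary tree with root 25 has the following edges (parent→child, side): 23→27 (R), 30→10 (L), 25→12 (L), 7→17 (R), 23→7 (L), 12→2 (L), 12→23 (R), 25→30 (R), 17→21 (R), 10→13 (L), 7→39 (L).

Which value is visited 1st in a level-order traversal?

Level-order visits nodes level by level from the root, left to right within each level.
Level 0: 25
Level 1: 12, 30
Level 2: 2, 23, 10
Level 3: 7, 27, 13
Level 4: 39, 17
Level 5: 21
Full level-order sequence: 25, 12, 30, 2, 23, 10, 7, 27, 13, 39, 17, 21.

25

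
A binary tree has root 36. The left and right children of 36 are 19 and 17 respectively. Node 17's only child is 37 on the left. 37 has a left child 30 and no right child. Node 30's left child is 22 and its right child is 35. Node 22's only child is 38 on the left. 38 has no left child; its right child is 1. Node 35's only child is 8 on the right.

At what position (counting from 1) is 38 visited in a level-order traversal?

8

Level-order visits nodes level by level from the root, left to right within each level.
Level 0: 36
Level 1: 19, 17
Level 2: 37
Level 3: 30
Level 4: 22, 35
Level 5: 38, 8
Level 6: 1
Full level-order sequence: 36, 19, 17, 37, 30, 22, 35, 38, 8, 1.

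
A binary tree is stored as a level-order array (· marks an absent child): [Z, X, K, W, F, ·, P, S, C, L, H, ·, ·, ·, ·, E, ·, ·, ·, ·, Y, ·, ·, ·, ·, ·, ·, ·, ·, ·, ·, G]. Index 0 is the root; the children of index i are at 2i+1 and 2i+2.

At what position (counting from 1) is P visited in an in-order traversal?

13

In-order visits the left subtree, then the node, then the right subtree.
At Z: go left to X.
  At X: go left to W.
    At W: go left to S.
      At S: go left to E.
        At E: go left to G.
          G is a leaf — visit G.
        Visit E.
        At E: no right child.
      Visit S.
      At S: no right child.
    Visit W.
    At W: go right to C.
      C is a leaf — visit C.
  Visit X.
  At X: go right to F.
    At F: go left to L.
      At L: no left child.
      Visit L.
      At L: go right to Y.
        Y is a leaf — visit Y.
    Visit F.
    At F: go right to H.
      H is a leaf — visit H.
Visit Z.
At Z: go right to K.
  At K: no left child.
  Visit K.
  At K: go right to P.
    P is a leaf — visit P.
Full in-order sequence: G, E, S, W, C, X, L, Y, F, H, Z, K, P.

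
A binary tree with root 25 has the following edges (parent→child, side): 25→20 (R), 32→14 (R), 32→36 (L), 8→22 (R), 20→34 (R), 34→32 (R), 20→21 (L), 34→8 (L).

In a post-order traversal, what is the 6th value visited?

32

Post-order visits the left subtree, then the right subtree, then the node.
At 25: no left child.
At 25: go right to 20.
  At 20: go left to 21.
    21 is a leaf — visit 21.
  At 20: go right to 34.
    At 34: go left to 8.
      At 8: no left child.
      At 8: go right to 22.
        22 is a leaf — visit 22.
      Visit 8.
    At 34: go right to 32.
      At 32: go left to 36.
        36 is a leaf — visit 36.
      At 32: go right to 14.
        14 is a leaf — visit 14.
      Visit 32.
    Visit 34.
  Visit 20.
Visit 25.
Full post-order sequence: 21, 22, 8, 36, 14, 32, 34, 20, 25.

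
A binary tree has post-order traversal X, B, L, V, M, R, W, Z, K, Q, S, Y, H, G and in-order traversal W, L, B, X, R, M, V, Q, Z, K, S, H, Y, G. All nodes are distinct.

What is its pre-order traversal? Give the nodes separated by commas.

The last element of post-order is the root; it splits in-order into left and right subtrees.
Root G: left subtree has 13 nodes {W, L, B, X, R, M, V, Q, Z, K, S, H, Y}, right has 0 { }.
  Root H: left subtree has 11 nodes {W, L, B, X, R, M, V, Q, Z, K, S}, right has 1 {Y}.
    Root S: left subtree has 10 nodes {W, L, B, X, R, M, V, Q, Z, K}, right has 0 { }.
      Root Q: left subtree has 7 nodes {W, L, B, X, R, M, V}, right has 2 {Z, K}.
        Root W: left subtree has 0 nodes { }, right has 6 {L, B, X, R, M, V}.
          Root R: left subtree has 3 nodes {L, B, X}, right has 2 {M, V}.
            Root L: left subtree has 0 nodes { }, right has 2 {B, X}.
              Root B: left subtree has 0 nodes { }, right has 1 {X}.
            Root M: left subtree has 0 nodes { }, right has 1 {V}.
        Root K: left subtree has 1 node {Z}, right has 0 { }.

G, H, S, Q, W, R, L, B, X, M, V, K, Z, Y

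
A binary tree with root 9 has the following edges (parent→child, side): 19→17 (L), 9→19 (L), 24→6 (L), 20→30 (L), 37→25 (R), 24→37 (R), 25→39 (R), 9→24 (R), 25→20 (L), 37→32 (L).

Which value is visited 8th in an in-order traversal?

In-order visits the left subtree, then the node, then the right subtree.
At 9: go left to 19.
  At 19: go left to 17.
    17 is a leaf — visit 17.
  Visit 19.
  At 19: no right child.
Visit 9.
At 9: go right to 24.
  At 24: go left to 6.
    6 is a leaf — visit 6.
  Visit 24.
  At 24: go right to 37.
    At 37: go left to 32.
      32 is a leaf — visit 32.
    Visit 37.
    At 37: go right to 25.
      At 25: go left to 20.
        At 20: go left to 30.
          30 is a leaf — visit 30.
        Visit 20.
        At 20: no right child.
      Visit 25.
      At 25: go right to 39.
        39 is a leaf — visit 39.
Full in-order sequence: 17, 19, 9, 6, 24, 32, 37, 30, 20, 25, 39.

30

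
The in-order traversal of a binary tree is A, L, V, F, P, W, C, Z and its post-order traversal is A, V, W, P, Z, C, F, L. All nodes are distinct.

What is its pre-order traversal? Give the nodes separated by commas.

L, A, F, V, C, P, W, Z

The last element of post-order is the root; it splits in-order into left and right subtrees.
Root L: left subtree has 1 node {A}, right has 6 {V, F, P, W, C, Z}.
  Root F: left subtree has 1 node {V}, right has 4 {P, W, C, Z}.
    Root C: left subtree has 2 nodes {P, W}, right has 1 {Z}.
      Root P: left subtree has 0 nodes { }, right has 1 {W}.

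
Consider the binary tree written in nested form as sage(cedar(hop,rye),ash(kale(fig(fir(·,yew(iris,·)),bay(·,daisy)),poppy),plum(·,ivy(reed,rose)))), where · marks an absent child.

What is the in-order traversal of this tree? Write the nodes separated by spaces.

hop cedar rye sage fir iris yew fig bay daisy kale poppy ash plum reed ivy rose

In-order visits the left subtree, then the node, then the right subtree.
At sage: go left to cedar.
  At cedar: go left to hop.
    hop is a leaf — visit hop.
  Visit cedar.
  At cedar: go right to rye.
    rye is a leaf — visit rye.
Visit sage.
At sage: go right to ash.
  At ash: go left to kale.
    At kale: go left to fig.
      At fig: go left to fir.
        At fir: no left child.
        Visit fir.
        At fir: go right to yew.
          At yew: go left to iris.
            iris is a leaf — visit iris.
          Visit yew.
          At yew: no right child.
      Visit fig.
      At fig: go right to bay.
        At bay: no left child.
        Visit bay.
        At bay: go right to daisy.
          daisy is a leaf — visit daisy.
    Visit kale.
    At kale: go right to poppy.
      poppy is a leaf — visit poppy.
  Visit ash.
  At ash: go right to plum.
    At plum: no left child.
    Visit plum.
    At plum: go right to ivy.
      At ivy: go left to reed.
        reed is a leaf — visit reed.
      Visit ivy.
      At ivy: go right to rose.
        rose is a leaf — visit rose.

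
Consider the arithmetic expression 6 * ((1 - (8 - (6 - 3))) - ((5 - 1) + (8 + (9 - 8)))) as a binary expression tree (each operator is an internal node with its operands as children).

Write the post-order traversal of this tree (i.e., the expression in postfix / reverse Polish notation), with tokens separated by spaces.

6 1 8 6 3 - - - 5 1 - 8 9 8 - + + - *

Post-order on an expression tree gives postfix notation: for each operator, emit left operand, right operand, then the operator.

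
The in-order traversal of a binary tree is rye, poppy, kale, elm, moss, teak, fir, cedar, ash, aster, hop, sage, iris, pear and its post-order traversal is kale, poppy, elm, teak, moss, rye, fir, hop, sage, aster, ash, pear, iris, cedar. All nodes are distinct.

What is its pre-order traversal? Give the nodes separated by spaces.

cedar fir rye moss elm poppy kale teak iris ash aster sage hop pear

The last element of post-order is the root; it splits in-order into left and right subtrees.
Root cedar: left subtree has 7 nodes {rye, poppy, kale, elm, moss, teak, fir}, right has 6 {ash, aster, hop, sage, iris, pear}.
  Root fir: left subtree has 6 nodes {rye, poppy, kale, elm, moss, teak}, right has 0 { }.
    Root rye: left subtree has 0 nodes { }, right has 5 {poppy, kale, elm, moss, teak}.
      Root moss: left subtree has 3 nodes {poppy, kale, elm}, right has 1 {teak}.
        Root elm: left subtree has 2 nodes {poppy, kale}, right has 0 { }.
          Root poppy: left subtree has 0 nodes { }, right has 1 {kale}.
  Root iris: left subtree has 4 nodes {ash, aster, hop, sage}, right has 1 {pear}.
    Root ash: left subtree has 0 nodes { }, right has 3 {aster, hop, sage}.
      Root aster: left subtree has 0 nodes { }, right has 2 {hop, sage}.
        Root sage: left subtree has 1 node {hop}, right has 0 { }.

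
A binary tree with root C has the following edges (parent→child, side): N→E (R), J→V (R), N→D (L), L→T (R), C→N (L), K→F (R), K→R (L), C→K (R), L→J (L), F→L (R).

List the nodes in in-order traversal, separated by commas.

D, N, E, C, R, K, F, J, V, L, T

In-order visits the left subtree, then the node, then the right subtree.
At C: go left to N.
  At N: go left to D.
    D is a leaf — visit D.
  Visit N.
  At N: go right to E.
    E is a leaf — visit E.
Visit C.
At C: go right to K.
  At K: go left to R.
    R is a leaf — visit R.
  Visit K.
  At K: go right to F.
    At F: no left child.
    Visit F.
    At F: go right to L.
      At L: go left to J.
        At J: no left child.
        Visit J.
        At J: go right to V.
          V is a leaf — visit V.
      Visit L.
      At L: go right to T.
        T is a leaf — visit T.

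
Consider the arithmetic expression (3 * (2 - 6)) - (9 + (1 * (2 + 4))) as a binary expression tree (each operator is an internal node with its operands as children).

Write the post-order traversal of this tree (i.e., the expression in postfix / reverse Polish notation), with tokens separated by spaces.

3 2 6 - * 9 1 2 4 + * + -

Post-order on an expression tree gives postfix notation: for each operator, emit left operand, right operand, then the operator.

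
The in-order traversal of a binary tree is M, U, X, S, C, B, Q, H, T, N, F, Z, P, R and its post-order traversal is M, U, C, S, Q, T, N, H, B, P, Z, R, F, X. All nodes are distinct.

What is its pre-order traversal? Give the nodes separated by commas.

X, U, M, F, B, S, C, H, Q, N, T, R, Z, P

The last element of post-order is the root; it splits in-order into left and right subtrees.
Root X: left subtree has 2 nodes {M, U}, right has 11 {S, C, B, Q, H, T, N, F, Z, P, R}.
  Root U: left subtree has 1 node {M}, right has 0 { }.
  Root F: left subtree has 7 nodes {S, C, B, Q, H, T, N}, right has 3 {Z, P, R}.
    Root B: left subtree has 2 nodes {S, C}, right has 4 {Q, H, T, N}.
      Root S: left subtree has 0 nodes { }, right has 1 {C}.
      Root H: left subtree has 1 node {Q}, right has 2 {T, N}.
        Root N: left subtree has 1 node {T}, right has 0 { }.
    Root R: left subtree has 2 nodes {Z, P}, right has 0 { }.
      Root Z: left subtree has 0 nodes { }, right has 1 {P}.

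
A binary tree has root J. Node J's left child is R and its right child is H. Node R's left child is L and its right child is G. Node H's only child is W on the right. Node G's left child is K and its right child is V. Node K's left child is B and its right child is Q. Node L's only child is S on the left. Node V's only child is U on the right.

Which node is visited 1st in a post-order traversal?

Post-order visits the left subtree, then the right subtree, then the node.
At J: go left to R.
  At R: go left to L.
    At L: go left to S.
      S is a leaf — visit S.
    At L: no right child.
    Visit L.
  At R: go right to G.
    At G: go left to K.
      At K: go left to B.
        B is a leaf — visit B.
      At K: go right to Q.
        Q is a leaf — visit Q.
      Visit K.
    At G: go right to V.
      At V: no left child.
      At V: go right to U.
        U is a leaf — visit U.
      Visit V.
    Visit G.
  Visit R.
At J: go right to H.
  At H: no left child.
  At H: go right to W.
    W is a leaf — visit W.
  Visit H.
Visit J.
Full post-order sequence: S, L, B, Q, K, U, V, G, R, W, H, J.

S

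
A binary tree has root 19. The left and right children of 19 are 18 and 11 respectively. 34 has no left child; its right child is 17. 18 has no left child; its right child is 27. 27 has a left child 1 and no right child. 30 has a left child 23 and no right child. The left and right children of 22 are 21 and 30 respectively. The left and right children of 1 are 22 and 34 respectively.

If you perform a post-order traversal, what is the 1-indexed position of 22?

4

Post-order visits the left subtree, then the right subtree, then the node.
At 19: go left to 18.
  At 18: no left child.
  At 18: go right to 27.
    At 27: go left to 1.
      At 1: go left to 22.
        At 22: go left to 21.
          21 is a leaf — visit 21.
        At 22: go right to 30.
          At 30: go left to 23.
            23 is a leaf — visit 23.
          At 30: no right child.
          Visit 30.
        Visit 22.
      At 1: go right to 34.
        At 34: no left child.
        At 34: go right to 17.
          17 is a leaf — visit 17.
        Visit 34.
      Visit 1.
    At 27: no right child.
    Visit 27.
  Visit 18.
At 19: go right to 11.
  11 is a leaf — visit 11.
Visit 19.
Full post-order sequence: 21, 23, 30, 22, 17, 34, 1, 27, 18, 11, 19.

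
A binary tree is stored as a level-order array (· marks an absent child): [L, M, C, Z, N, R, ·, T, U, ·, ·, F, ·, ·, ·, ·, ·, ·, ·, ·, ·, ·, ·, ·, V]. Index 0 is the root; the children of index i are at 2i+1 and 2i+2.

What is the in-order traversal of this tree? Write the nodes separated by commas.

In-order visits the left subtree, then the node, then the right subtree.
At L: go left to M.
  At M: go left to Z.
    At Z: go left to T.
      T is a leaf — visit T.
    Visit Z.
    At Z: go right to U.
      U is a leaf — visit U.
  Visit M.
  At M: go right to N.
    N is a leaf — visit N.
Visit L.
At L: go right to C.
  At C: go left to R.
    At R: go left to F.
      At F: no left child.
      Visit F.
      At F: go right to V.
        V is a leaf — visit V.
    Visit R.
    At R: no right child.
  Visit C.
  At C: no right child.

T, Z, U, M, N, L, F, V, R, C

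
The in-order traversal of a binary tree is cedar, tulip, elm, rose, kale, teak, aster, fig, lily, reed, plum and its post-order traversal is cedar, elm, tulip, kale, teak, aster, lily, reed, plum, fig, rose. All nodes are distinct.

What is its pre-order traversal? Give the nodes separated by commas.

rose, tulip, cedar, elm, fig, aster, teak, kale, plum, reed, lily

The last element of post-order is the root; it splits in-order into left and right subtrees.
Root rose: left subtree has 3 nodes {cedar, tulip, elm}, right has 7 {kale, teak, aster, fig, lily, reed, plum}.
  Root tulip: left subtree has 1 node {cedar}, right has 1 {elm}.
  Root fig: left subtree has 3 nodes {kale, teak, aster}, right has 3 {lily, reed, plum}.
    Root aster: left subtree has 2 nodes {kale, teak}, right has 0 { }.
      Root teak: left subtree has 1 node {kale}, right has 0 { }.
    Root plum: left subtree has 2 nodes {lily, reed}, right has 0 { }.
      Root reed: left subtree has 1 node {lily}, right has 0 { }.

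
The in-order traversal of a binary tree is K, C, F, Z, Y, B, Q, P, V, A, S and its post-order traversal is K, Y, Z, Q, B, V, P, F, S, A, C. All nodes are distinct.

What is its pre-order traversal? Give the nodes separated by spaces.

The last element of post-order is the root; it splits in-order into left and right subtrees.
Root C: left subtree has 1 node {K}, right has 9 {F, Z, Y, B, Q, P, V, A, S}.
  Root A: left subtree has 7 nodes {F, Z, Y, B, Q, P, V}, right has 1 {S}.
    Root F: left subtree has 0 nodes { }, right has 6 {Z, Y, B, Q, P, V}.
      Root P: left subtree has 4 nodes {Z, Y, B, Q}, right has 1 {V}.
        Root B: left subtree has 2 nodes {Z, Y}, right has 1 {Q}.
          Root Z: left subtree has 0 nodes { }, right has 1 {Y}.

C K A F P B Z Y Q V S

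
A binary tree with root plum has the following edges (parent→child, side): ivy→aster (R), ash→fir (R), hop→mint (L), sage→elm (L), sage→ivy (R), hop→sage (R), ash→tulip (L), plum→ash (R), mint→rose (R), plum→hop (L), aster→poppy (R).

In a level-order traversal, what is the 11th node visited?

Level-order visits nodes level by level from the root, left to right within each level.
Level 0: plum
Level 1: hop, ash
Level 2: mint, sage, tulip, fir
Level 3: rose, elm, ivy
Level 4: aster
Level 5: poppy
Full level-order sequence: plum, hop, ash, mint, sage, tulip, fir, rose, elm, ivy, aster, poppy.

aster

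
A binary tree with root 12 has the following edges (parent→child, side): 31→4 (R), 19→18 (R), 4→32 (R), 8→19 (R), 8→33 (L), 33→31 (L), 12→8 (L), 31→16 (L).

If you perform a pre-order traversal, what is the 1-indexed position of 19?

Pre-order visits the node, then its left subtree, then its right subtree.
Visit 12.
At 12: go left to 8.
  Visit 8.
  At 8: go left to 33.
    Visit 33.
    At 33: go left to 31.
      Visit 31.
      At 31: go left to 16.
        16 is a leaf — visit 16.
      At 31: go right to 4.
        Visit 4.
        At 4: no left child.
        At 4: go right to 32.
          32 is a leaf — visit 32.
    At 33: no right child.
  At 8: go right to 19.
    Visit 19.
    At 19: no left child.
    At 19: go right to 18.
      18 is a leaf — visit 18.
At 12: no right child.
Full pre-order sequence: 12, 8, 33, 31, 16, 4, 32, 19, 18.

8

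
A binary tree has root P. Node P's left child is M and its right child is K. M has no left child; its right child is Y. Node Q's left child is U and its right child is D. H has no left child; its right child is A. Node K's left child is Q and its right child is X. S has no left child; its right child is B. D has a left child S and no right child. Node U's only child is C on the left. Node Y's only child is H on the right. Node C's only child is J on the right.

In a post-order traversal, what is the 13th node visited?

Post-order visits the left subtree, then the right subtree, then the node.
At P: go left to M.
  At M: no left child.
  At M: go right to Y.
    At Y: no left child.
    At Y: go right to H.
      At H: no left child.
      At H: go right to A.
        A is a leaf — visit A.
      Visit H.
    Visit Y.
  Visit M.
At P: go right to K.
  At K: go left to Q.
    At Q: go left to U.
      At U: go left to C.
        At C: no left child.
        At C: go right to J.
          J is a leaf — visit J.
        Visit C.
      At U: no right child.
      Visit U.
    At Q: go right to D.
      At D: go left to S.
        At S: no left child.
        At S: go right to B.
          B is a leaf — visit B.
        Visit S.
      At D: no right child.
      Visit D.
    Visit Q.
  At K: go right to X.
    X is a leaf — visit X.
  Visit K.
Visit P.
Full post-order sequence: A, H, Y, M, J, C, U, B, S, D, Q, X, K, P.

K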